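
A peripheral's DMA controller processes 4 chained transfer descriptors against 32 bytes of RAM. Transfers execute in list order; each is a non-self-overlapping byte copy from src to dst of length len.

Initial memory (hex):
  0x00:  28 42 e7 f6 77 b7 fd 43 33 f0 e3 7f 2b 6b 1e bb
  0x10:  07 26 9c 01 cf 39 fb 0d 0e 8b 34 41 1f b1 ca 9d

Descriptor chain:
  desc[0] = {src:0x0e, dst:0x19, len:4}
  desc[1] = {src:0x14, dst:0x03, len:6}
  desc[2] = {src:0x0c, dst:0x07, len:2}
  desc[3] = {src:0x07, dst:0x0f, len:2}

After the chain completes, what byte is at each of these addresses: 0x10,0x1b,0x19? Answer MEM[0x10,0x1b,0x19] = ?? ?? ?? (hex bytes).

MEM[0x10,0x1b,0x19] = 6b 07 1e

D0: mem[0x19..0x1c] <- [1e bb 07 26]
D1: mem[0x03..0x08] <- [cf 39 fb 0d 0e 1e]
D2: mem[0x07..0x08] <- [2b 6b]
D3: mem[0x0f..0x10] <- [2b 6b]
query mem[0x10]=0x6b, mem[0x1b]=0x07, mem[0x19]=0x1e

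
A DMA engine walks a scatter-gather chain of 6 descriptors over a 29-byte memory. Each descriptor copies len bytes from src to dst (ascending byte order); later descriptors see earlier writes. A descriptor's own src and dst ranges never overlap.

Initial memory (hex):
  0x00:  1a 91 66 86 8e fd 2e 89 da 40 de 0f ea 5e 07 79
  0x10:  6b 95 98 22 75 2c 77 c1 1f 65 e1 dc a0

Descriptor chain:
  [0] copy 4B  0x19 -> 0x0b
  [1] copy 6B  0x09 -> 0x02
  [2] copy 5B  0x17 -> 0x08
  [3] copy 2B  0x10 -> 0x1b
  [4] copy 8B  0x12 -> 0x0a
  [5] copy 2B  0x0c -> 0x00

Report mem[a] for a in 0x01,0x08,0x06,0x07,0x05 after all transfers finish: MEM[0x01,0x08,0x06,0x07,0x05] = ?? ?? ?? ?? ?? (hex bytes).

MEM[0x01,0x08,0x06,0x07,0x05] = 2c c1 dc a0 e1

  after D0: wrote 4B at 0x0b = 65e1dca0
  after D1: wrote 6B at 0x02 = 40de65e1dca0
  after D2: wrote 5B at 0x08 = c11f65e1dc
  after D3: wrote 2B at 0x1b = 6b95
  after D4: wrote 8B at 0x0a = 9822752c77c11f65
  after D5: wrote 2B at 0x00 = 752c
query mem[0x01]=0x2c, mem[0x08]=0xc1, mem[0x06]=0xdc, mem[0x07]=0xa0, mem[0x05]=0xe1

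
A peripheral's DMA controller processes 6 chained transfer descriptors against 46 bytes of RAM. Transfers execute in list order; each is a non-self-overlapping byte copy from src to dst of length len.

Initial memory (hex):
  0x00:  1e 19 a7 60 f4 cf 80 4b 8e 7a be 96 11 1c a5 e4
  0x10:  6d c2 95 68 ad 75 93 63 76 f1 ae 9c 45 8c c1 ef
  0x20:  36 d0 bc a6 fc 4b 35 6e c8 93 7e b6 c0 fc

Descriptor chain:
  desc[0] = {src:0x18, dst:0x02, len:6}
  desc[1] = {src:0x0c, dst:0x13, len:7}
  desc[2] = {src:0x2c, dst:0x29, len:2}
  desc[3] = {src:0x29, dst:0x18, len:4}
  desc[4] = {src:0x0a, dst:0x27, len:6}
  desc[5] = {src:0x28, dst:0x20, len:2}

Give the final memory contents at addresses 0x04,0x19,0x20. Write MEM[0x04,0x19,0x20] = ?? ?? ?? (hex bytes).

MEM[0x04,0x19,0x20] = ae fc 96

#0 dst[0x02+6] := {0x76,0xf1,0xae,0x9c,0x45,0x8c}
#1 dst[0x13+7] := {0x11,0x1c,0xa5,0xe4,0x6d,0xc2,0x95}
#2 dst[0x29+2] := {0xc0,0xfc}
#3 dst[0x18+4] := {0xc0,0xfc,0xb6,0xc0}
#4 dst[0x27+6] := {0xbe,0x96,0x11,0x1c,0xa5,0xe4}
#5 dst[0x20+2] := {0x96,0x11}
query mem[0x04]=0xae, mem[0x19]=0xfc, mem[0x20]=0x96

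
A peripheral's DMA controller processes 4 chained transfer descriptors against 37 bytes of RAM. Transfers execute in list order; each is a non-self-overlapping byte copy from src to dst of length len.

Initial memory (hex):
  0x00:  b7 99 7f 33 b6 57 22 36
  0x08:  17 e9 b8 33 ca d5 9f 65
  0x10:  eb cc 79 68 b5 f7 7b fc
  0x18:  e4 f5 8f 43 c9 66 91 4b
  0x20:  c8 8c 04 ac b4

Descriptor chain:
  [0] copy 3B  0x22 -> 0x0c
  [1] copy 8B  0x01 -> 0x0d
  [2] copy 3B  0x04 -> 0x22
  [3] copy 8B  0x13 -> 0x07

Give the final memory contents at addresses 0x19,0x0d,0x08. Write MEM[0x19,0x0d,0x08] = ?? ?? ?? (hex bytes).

#0 dst[0x0c+3] := {0x04,0xac,0xb4}
#1 dst[0x0d+8] := {0x99,0x7f,0x33,0xb6,0x57,0x22,0x36,0x17}
#2 dst[0x22+3] := {0xb6,0x57,0x22}
#3 dst[0x07+8] := {0x36,0x17,0xf7,0x7b,0xfc,0xe4,0xf5,0x8f}
query mem[0x19]=0xf5, mem[0x0d]=0xf5, mem[0x08]=0x17

MEM[0x19,0x0d,0x08] = f5 f5 17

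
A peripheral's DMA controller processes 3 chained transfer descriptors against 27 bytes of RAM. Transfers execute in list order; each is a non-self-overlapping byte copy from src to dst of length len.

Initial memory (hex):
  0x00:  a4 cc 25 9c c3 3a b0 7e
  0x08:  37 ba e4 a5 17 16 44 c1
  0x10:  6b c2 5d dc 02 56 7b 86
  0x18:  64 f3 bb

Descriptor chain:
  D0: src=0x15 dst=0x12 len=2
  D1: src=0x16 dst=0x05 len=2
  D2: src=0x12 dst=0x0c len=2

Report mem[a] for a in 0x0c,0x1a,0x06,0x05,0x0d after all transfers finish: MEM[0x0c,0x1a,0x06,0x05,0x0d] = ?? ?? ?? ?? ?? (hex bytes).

  after D0: wrote 2B at 0x12 = 567b
  after D1: wrote 2B at 0x05 = 7b86
  after D2: wrote 2B at 0x0c = 567b
query mem[0x0c]=0x56, mem[0x1a]=0xbb, mem[0x06]=0x86, mem[0x05]=0x7b, mem[0x0d]=0x7b

MEM[0x0c,0x1a,0x06,0x05,0x0d] = 56 bb 86 7b 7b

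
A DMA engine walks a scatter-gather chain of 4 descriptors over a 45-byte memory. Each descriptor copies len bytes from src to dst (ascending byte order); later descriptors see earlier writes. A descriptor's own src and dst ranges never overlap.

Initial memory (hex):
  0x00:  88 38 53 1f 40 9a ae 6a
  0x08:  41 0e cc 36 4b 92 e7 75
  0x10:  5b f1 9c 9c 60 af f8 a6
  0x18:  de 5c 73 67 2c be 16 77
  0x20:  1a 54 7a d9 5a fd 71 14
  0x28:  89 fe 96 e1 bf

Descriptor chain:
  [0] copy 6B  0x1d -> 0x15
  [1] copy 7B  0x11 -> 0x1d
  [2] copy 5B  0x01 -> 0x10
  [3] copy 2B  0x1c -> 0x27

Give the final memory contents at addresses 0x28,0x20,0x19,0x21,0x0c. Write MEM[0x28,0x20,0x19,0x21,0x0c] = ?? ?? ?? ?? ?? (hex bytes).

MEM[0x28,0x20,0x19,0x21,0x0c] = f1 60 54 be 4b

[0] 0x1d->0x15 len=6 : be 16 77 1a 54 7a
[1] 0x11->0x1d len=7 : f1 9c 9c 60 be 16 77
[2] 0x01->0x10 len=5 : 38 53 1f 40 9a
[3] 0x1c->0x27 len=2 : 2c f1
query mem[0x28]=0xf1, mem[0x20]=0x60, mem[0x19]=0x54, mem[0x21]=0xbe, mem[0x0c]=0x4b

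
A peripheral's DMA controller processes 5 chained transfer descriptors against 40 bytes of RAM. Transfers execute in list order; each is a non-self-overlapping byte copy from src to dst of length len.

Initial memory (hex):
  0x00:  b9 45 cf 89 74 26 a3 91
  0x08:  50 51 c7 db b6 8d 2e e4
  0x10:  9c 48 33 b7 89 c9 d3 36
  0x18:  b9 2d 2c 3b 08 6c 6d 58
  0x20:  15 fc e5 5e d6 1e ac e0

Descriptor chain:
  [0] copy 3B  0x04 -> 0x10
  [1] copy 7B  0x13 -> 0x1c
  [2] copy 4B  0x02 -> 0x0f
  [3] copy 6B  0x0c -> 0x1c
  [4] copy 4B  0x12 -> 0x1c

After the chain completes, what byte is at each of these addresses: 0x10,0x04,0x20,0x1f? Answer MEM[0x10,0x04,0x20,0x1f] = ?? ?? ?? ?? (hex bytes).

MEM[0x10,0x04,0x20,0x1f] = 89 74 89 c9

  after D0: wrote 3B at 0x10 = 7426a3
  after D1: wrote 7B at 0x1c = b789c9d336b92d
  after D2: wrote 4B at 0x0f = cf897426
  after D3: wrote 6B at 0x1c = b68d2ecf8974
  after D4: wrote 4B at 0x1c = 26b789c9
query mem[0x10]=0x89, mem[0x04]=0x74, mem[0x20]=0x89, mem[0x1f]=0xc9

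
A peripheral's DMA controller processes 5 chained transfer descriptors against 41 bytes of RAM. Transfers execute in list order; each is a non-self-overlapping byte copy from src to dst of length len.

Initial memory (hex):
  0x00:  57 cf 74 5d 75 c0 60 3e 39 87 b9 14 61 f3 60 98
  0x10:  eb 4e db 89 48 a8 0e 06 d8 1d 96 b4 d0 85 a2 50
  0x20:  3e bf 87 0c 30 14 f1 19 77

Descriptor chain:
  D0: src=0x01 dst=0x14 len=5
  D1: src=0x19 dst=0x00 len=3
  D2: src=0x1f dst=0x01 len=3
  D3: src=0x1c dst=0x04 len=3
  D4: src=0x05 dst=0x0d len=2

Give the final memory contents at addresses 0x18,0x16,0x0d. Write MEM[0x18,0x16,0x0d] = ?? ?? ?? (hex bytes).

D0: mem[0x14..0x18] <- [cf 74 5d 75 c0]
D1: mem[0x00..0x02] <- [1d 96 b4]
D2: mem[0x01..0x03] <- [50 3e bf]
D3: mem[0x04..0x06] <- [d0 85 a2]
D4: mem[0x0d..0x0e] <- [85 a2]
query mem[0x18]=0xc0, mem[0x16]=0x5d, mem[0x0d]=0x85

MEM[0x18,0x16,0x0d] = c0 5d 85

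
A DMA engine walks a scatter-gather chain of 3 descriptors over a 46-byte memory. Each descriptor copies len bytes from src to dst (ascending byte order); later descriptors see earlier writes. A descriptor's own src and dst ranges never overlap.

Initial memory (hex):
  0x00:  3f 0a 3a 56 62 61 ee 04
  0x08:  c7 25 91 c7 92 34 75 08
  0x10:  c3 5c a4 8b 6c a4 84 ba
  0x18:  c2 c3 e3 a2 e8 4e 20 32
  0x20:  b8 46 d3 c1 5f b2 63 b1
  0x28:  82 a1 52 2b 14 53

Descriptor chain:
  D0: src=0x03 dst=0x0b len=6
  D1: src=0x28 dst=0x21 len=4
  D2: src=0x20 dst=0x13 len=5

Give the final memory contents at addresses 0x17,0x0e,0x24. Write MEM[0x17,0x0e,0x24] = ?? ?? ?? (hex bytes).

D0: mem[0x0b..0x10] <- [56 62 61 ee 04 c7]
D1: mem[0x21..0x24] <- [82 a1 52 2b]
D2: mem[0x13..0x17] <- [b8 82 a1 52 2b]
query mem[0x17]=0x2b, mem[0x0e]=0xee, mem[0x24]=0x2b

MEM[0x17,0x0e,0x24] = 2b ee 2b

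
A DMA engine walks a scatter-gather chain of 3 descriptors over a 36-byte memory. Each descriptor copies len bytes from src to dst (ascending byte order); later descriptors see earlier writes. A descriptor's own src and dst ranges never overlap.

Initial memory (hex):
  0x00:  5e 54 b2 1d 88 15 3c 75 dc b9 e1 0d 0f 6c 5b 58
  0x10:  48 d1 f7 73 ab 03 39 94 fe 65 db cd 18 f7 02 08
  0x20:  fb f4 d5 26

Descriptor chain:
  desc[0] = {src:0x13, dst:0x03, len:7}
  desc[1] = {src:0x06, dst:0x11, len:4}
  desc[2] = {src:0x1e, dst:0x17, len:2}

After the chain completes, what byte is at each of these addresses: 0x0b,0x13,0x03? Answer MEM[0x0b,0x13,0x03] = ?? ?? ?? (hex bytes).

D0: mem[0x03..0x09] <- [73 ab 03 39 94 fe 65]
D1: mem[0x11..0x14] <- [39 94 fe 65]
D2: mem[0x17..0x18] <- [02 08]
query mem[0x0b]=0x0d, mem[0x13]=0xfe, mem[0x03]=0x73

MEM[0x0b,0x13,0x03] = 0d fe 73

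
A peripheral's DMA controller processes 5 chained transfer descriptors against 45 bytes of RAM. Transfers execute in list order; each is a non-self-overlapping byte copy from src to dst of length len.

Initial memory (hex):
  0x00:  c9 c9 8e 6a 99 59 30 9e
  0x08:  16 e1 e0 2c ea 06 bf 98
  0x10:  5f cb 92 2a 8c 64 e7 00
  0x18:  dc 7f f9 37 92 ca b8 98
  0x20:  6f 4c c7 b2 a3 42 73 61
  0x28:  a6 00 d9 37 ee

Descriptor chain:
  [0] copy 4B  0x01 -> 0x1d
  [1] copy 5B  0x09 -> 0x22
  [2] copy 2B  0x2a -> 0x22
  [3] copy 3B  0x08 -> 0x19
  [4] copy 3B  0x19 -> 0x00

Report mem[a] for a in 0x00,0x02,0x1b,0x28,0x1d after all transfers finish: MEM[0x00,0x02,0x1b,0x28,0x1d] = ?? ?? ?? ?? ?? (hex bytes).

#0 dst[0x1d+4] := {0xc9,0x8e,0x6a,0x99}
#1 dst[0x22+5] := {0xe1,0xe0,0x2c,0xea,0x06}
#2 dst[0x22+2] := {0xd9,0x37}
#3 dst[0x19+3] := {0x16,0xe1,0xe0}
#4 dst[0x00+3] := {0x16,0xe1,0xe0}
query mem[0x00]=0x16, mem[0x02]=0xe0, mem[0x1b]=0xe0, mem[0x28]=0xa6, mem[0x1d]=0xc9

MEM[0x00,0x02,0x1b,0x28,0x1d] = 16 e0 e0 a6 c9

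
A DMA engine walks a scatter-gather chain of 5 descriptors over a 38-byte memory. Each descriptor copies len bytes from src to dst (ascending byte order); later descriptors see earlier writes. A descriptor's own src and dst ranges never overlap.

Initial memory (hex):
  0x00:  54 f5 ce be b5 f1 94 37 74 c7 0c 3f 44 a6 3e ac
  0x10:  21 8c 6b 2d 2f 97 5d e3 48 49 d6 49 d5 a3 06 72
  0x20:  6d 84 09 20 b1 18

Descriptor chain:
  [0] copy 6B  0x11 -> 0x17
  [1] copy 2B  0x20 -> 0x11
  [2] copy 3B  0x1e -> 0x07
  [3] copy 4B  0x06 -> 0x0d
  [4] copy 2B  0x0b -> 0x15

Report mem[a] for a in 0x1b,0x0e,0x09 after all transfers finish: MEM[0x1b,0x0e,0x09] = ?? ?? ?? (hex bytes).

MEM[0x1b,0x0e,0x09] = 97 06 6d

  after D0: wrote 6B at 0x17 = 8c6b2d2f975d
  after D1: wrote 2B at 0x11 = 6d84
  after D2: wrote 3B at 0x07 = 06726d
  after D3: wrote 4B at 0x0d = 9406726d
  after D4: wrote 2B at 0x15 = 3f44
query mem[0x1b]=0x97, mem[0x0e]=0x06, mem[0x09]=0x6d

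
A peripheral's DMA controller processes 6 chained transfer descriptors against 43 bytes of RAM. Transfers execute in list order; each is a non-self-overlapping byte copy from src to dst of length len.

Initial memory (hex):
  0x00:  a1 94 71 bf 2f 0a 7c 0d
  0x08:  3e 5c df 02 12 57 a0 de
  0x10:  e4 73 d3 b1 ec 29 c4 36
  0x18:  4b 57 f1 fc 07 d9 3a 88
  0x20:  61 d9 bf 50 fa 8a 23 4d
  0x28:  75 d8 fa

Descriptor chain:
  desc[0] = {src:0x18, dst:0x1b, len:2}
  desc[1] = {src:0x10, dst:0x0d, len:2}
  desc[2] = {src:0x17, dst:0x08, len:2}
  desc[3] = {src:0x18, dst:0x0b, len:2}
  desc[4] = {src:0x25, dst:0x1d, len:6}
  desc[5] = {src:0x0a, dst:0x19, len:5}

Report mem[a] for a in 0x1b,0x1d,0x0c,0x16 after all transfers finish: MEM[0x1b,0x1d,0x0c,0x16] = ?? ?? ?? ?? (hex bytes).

MEM[0x1b,0x1d,0x0c,0x16] = 57 73 57 c4

  after D0: wrote 2B at 0x1b = 4b57
  after D1: wrote 2B at 0x0d = e473
  after D2: wrote 2B at 0x08 = 364b
  after D3: wrote 2B at 0x0b = 4b57
  after D4: wrote 6B at 0x1d = 8a234d75d8fa
  after D5: wrote 5B at 0x19 = df4b57e473
query mem[0x1b]=0x57, mem[0x1d]=0x73, mem[0x0c]=0x57, mem[0x16]=0xc4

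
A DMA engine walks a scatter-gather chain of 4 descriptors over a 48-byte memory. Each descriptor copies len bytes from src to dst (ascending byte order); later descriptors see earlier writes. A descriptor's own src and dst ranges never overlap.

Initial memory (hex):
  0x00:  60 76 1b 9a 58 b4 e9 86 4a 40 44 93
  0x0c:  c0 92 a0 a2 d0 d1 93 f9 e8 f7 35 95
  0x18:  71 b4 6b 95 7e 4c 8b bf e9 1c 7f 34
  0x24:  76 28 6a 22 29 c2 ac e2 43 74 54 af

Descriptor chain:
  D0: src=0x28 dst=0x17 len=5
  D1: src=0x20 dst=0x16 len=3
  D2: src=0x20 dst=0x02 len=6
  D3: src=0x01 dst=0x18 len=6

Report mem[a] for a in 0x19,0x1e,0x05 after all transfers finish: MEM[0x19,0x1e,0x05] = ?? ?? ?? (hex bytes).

MEM[0x19,0x1e,0x05] = e9 8b 34

[0] 0x28->0x17 len=5 : 29 c2 ac e2 43
[1] 0x20->0x16 len=3 : e9 1c 7f
[2] 0x20->0x02 len=6 : e9 1c 7f 34 76 28
[3] 0x01->0x18 len=6 : 76 e9 1c 7f 34 76
query mem[0x19]=0xe9, mem[0x1e]=0x8b, mem[0x05]=0x34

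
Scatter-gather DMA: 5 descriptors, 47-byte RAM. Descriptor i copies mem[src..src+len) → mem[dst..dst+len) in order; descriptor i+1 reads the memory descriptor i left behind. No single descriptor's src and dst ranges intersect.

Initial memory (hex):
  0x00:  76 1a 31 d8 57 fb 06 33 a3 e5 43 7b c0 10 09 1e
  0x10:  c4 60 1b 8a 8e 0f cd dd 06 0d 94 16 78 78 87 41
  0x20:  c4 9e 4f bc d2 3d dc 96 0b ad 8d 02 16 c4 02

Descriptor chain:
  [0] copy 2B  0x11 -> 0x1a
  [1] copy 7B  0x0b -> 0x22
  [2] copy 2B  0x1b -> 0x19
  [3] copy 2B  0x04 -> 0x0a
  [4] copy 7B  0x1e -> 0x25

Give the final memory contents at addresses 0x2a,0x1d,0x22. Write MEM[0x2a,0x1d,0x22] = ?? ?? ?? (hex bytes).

  after D0: wrote 2B at 0x1a = 601b
  after D1: wrote 7B at 0x22 = 7bc010091ec460
  after D2: wrote 2B at 0x19 = 1b78
  after D3: wrote 2B at 0x0a = 57fb
  after D4: wrote 7B at 0x25 = 8741c49e7bc010
query mem[0x2a]=0xc0, mem[0x1d]=0x78, mem[0x22]=0x7b

MEM[0x2a,0x1d,0x22] = c0 78 7b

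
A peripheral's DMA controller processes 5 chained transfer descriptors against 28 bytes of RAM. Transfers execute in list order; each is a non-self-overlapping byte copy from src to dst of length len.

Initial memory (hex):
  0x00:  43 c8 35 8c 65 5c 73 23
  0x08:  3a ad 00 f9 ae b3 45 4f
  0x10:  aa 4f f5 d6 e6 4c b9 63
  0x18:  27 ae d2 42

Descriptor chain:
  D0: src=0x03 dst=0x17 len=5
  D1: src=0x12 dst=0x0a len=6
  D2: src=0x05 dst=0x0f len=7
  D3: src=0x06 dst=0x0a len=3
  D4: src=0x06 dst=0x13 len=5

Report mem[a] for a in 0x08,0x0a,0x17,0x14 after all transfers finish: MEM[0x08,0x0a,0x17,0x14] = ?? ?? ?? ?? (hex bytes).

  after D0: wrote 5B at 0x17 = 8c655c7323
  after D1: wrote 6B at 0x0a = f5d6e64cb98c
  after D2: wrote 7B at 0x0f = 5c73233aadf5d6
  after D3: wrote 3B at 0x0a = 73233a
  after D4: wrote 5B at 0x13 = 73233aad73
query mem[0x08]=0x3a, mem[0x0a]=0x73, mem[0x17]=0x73, mem[0x14]=0x23

MEM[0x08,0x0a,0x17,0x14] = 3a 73 73 23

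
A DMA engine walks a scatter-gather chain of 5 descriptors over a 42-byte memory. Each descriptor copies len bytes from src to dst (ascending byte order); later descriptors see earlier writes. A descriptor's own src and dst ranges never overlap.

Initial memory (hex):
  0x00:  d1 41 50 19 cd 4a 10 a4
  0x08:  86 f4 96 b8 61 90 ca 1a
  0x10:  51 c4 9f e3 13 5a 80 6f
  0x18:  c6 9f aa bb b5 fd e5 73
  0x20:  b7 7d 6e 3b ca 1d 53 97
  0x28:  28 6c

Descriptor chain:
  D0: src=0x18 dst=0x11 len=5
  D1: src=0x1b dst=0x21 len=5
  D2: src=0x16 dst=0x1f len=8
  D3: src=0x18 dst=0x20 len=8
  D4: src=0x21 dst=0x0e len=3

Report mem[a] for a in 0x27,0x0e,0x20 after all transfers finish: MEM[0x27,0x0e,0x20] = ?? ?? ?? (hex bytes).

D0: mem[0x11..0x15] <- [c6 9f aa bb b5]
D1: mem[0x21..0x25] <- [bb b5 fd e5 73]
D2: mem[0x1f..0x26] <- [80 6f c6 9f aa bb b5 fd]
D3: mem[0x20..0x27] <- [c6 9f aa bb b5 fd e5 80]
D4: mem[0x0e..0x10] <- [9f aa bb]
query mem[0x27]=0x80, mem[0x0e]=0x9f, mem[0x20]=0xc6

MEM[0x27,0x0e,0x20] = 80 9f c6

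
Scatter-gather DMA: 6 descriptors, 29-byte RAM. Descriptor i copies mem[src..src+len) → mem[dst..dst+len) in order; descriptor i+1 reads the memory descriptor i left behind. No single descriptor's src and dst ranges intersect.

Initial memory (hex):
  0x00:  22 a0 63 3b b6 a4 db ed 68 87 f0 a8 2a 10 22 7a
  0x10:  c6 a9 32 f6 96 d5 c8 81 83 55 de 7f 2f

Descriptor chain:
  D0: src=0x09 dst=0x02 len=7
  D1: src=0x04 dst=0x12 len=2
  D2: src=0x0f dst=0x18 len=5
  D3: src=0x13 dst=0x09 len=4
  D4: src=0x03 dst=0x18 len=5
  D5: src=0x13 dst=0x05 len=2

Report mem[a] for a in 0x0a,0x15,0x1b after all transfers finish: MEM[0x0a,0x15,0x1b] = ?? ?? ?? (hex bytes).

MEM[0x0a,0x15,0x1b] = 96 d5 10

#0 dst[0x02+7] := {0x87,0xf0,0xa8,0x2a,0x10,0x22,0x7a}
#1 dst[0x12+2] := {0xa8,0x2a}
#2 dst[0x18+5] := {0x7a,0xc6,0xa9,0xa8,0x2a}
#3 dst[0x09+4] := {0x2a,0x96,0xd5,0xc8}
#4 dst[0x18+5] := {0xf0,0xa8,0x2a,0x10,0x22}
#5 dst[0x05+2] := {0x2a,0x96}
query mem[0x0a]=0x96, mem[0x15]=0xd5, mem[0x1b]=0x10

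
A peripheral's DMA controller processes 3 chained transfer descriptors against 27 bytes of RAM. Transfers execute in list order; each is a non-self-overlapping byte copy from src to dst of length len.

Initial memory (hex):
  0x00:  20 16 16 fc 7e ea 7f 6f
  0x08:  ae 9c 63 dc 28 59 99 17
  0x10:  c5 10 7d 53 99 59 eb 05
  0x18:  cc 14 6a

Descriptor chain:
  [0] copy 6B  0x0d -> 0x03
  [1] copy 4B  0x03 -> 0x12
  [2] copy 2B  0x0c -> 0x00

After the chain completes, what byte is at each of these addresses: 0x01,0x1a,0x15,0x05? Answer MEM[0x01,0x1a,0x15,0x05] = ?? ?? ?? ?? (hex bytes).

[0] 0x0d->0x03 len=6 : 59 99 17 c5 10 7d
[1] 0x03->0x12 len=4 : 59 99 17 c5
[2] 0x0c->0x00 len=2 : 28 59
query mem[0x01]=0x59, mem[0x1a]=0x6a, mem[0x15]=0xc5, mem[0x05]=0x17

MEM[0x01,0x1a,0x15,0x05] = 59 6a c5 17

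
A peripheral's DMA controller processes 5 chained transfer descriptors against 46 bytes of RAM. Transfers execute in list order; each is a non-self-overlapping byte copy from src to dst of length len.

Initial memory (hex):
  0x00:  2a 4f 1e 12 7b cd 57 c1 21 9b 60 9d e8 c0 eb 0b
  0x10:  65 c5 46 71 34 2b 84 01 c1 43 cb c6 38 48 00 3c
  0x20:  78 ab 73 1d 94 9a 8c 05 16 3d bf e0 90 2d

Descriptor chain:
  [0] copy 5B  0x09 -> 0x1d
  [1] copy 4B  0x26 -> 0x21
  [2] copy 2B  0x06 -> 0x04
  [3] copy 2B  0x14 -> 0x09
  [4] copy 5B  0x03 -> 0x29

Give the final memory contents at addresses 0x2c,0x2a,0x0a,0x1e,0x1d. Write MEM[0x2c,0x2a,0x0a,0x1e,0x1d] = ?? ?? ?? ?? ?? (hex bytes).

MEM[0x2c,0x2a,0x0a,0x1e,0x1d] = 57 57 2b 60 9b

D0: mem[0x1d..0x21] <- [9b 60 9d e8 c0]
D1: mem[0x21..0x24] <- [8c 05 16 3d]
D2: mem[0x04..0x05] <- [57 c1]
D3: mem[0x09..0x0a] <- [34 2b]
D4: mem[0x29..0x2d] <- [12 57 c1 57 c1]
query mem[0x2c]=0x57, mem[0x2a]=0x57, mem[0x0a]=0x2b, mem[0x1e]=0x60, mem[0x1d]=0x9b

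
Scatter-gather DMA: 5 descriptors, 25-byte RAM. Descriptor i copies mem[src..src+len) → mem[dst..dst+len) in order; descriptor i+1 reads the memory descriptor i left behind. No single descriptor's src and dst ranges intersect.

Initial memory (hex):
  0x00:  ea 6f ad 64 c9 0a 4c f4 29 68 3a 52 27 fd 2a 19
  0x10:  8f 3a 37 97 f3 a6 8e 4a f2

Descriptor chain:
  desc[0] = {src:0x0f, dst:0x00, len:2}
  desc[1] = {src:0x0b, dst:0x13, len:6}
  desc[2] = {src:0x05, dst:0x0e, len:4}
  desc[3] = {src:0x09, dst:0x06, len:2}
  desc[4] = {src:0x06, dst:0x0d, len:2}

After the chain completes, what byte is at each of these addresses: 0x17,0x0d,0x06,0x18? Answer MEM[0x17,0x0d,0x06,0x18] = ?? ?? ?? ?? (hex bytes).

MEM[0x17,0x0d,0x06,0x18] = 19 68 68 8f

  after D0: wrote 2B at 0x00 = 198f
  after D1: wrote 6B at 0x13 = 5227fd2a198f
  after D2: wrote 4B at 0x0e = 0a4cf429
  after D3: wrote 2B at 0x06 = 683a
  after D4: wrote 2B at 0x0d = 683a
query mem[0x17]=0x19, mem[0x0d]=0x68, mem[0x06]=0x68, mem[0x18]=0x8f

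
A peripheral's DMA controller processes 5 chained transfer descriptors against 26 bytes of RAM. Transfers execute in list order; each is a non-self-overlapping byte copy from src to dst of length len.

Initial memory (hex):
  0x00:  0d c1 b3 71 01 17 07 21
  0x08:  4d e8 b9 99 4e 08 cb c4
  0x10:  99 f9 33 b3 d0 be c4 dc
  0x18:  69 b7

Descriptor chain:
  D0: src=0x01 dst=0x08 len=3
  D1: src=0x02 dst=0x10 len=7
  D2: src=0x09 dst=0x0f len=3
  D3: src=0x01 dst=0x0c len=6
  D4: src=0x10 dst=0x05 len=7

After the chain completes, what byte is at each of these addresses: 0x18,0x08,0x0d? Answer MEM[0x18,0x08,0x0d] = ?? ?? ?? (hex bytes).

#0 dst[0x08+3] := {0xc1,0xb3,0x71}
#1 dst[0x10+7] := {0xb3,0x71,0x01,0x17,0x07,0x21,0xc1}
#2 dst[0x0f+3] := {0xb3,0x71,0x99}
#3 dst[0x0c+6] := {0xc1,0xb3,0x71,0x01,0x17,0x07}
#4 dst[0x05+7] := {0x17,0x07,0x01,0x17,0x07,0x21,0xc1}
query mem[0x18]=0x69, mem[0x08]=0x17, mem[0x0d]=0xb3

MEM[0x18,0x08,0x0d] = 69 17 b3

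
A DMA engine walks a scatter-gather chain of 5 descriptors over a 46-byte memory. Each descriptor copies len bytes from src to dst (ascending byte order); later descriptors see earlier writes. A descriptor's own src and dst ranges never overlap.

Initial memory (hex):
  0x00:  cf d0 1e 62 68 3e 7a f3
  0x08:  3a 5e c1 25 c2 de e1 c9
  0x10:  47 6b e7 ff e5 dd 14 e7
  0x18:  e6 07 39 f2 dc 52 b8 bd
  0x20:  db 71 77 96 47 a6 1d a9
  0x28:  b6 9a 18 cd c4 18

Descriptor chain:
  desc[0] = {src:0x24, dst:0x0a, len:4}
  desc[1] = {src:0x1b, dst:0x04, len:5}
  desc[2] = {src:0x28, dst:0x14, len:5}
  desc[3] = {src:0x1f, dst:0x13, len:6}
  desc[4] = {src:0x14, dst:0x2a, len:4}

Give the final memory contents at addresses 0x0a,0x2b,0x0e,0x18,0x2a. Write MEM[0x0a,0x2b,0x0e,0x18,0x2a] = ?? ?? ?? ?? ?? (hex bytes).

  after D0: wrote 4B at 0x0a = 47a61da9
  after D1: wrote 5B at 0x04 = f2dc52b8bd
  after D2: wrote 5B at 0x14 = b69a18cdc4
  after D3: wrote 6B at 0x13 = bddb71779647
  after D4: wrote 4B at 0x2a = db717796
query mem[0x0a]=0x47, mem[0x2b]=0x71, mem[0x0e]=0xe1, mem[0x18]=0x47, mem[0x2a]=0xdb

MEM[0x0a,0x2b,0x0e,0x18,0x2a] = 47 71 e1 47 db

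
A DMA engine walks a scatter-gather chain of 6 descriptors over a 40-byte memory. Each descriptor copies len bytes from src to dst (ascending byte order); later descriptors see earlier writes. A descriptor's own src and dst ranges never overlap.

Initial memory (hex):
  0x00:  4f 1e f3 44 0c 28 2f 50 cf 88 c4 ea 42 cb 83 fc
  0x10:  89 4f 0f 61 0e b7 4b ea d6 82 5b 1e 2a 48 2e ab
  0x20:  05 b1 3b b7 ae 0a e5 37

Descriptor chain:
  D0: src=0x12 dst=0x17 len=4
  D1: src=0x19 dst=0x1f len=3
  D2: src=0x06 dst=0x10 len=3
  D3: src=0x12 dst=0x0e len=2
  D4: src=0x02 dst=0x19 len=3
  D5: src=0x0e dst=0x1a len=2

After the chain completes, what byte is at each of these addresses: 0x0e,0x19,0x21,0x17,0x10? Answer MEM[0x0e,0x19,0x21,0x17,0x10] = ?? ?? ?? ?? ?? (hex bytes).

#0 dst[0x17+4] := {0x0f,0x61,0x0e,0xb7}
#1 dst[0x1f+3] := {0x0e,0xb7,0x1e}
#2 dst[0x10+3] := {0x2f,0x50,0xcf}
#3 dst[0x0e+2] := {0xcf,0x61}
#4 dst[0x19+3] := {0xf3,0x44,0x0c}
#5 dst[0x1a+2] := {0xcf,0x61}
query mem[0x0e]=0xcf, mem[0x19]=0xf3, mem[0x21]=0x1e, mem[0x17]=0x0f, mem[0x10]=0x2f

MEM[0x0e,0x19,0x21,0x17,0x10] = cf f3 1e 0f 2f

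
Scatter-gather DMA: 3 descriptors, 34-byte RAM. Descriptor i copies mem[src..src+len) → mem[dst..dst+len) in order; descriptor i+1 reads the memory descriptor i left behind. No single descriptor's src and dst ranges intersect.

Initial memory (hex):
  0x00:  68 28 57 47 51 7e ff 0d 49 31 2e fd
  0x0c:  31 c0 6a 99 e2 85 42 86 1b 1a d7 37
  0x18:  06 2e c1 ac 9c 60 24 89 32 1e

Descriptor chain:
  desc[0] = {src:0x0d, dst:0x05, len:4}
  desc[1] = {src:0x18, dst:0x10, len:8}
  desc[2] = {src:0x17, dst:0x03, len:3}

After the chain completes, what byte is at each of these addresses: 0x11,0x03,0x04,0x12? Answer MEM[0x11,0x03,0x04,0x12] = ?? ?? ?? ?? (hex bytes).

D0: mem[0x05..0x08] <- [c0 6a 99 e2]
D1: mem[0x10..0x17] <- [06 2e c1 ac 9c 60 24 89]
D2: mem[0x03..0x05] <- [89 06 2e]
query mem[0x11]=0x2e, mem[0x03]=0x89, mem[0x04]=0x06, mem[0x12]=0xc1

MEM[0x11,0x03,0x04,0x12] = 2e 89 06 c1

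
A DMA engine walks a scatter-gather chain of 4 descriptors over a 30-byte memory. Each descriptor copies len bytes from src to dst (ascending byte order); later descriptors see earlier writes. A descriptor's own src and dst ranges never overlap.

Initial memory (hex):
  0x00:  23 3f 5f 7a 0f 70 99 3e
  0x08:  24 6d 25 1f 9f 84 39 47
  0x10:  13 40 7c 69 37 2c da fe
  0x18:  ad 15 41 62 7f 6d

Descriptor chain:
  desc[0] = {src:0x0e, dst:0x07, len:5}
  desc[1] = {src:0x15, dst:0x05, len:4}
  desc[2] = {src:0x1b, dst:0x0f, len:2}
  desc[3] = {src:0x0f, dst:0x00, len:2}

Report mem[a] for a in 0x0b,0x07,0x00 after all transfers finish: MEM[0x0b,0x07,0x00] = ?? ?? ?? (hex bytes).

  after D0: wrote 5B at 0x07 = 394713407c
  after D1: wrote 4B at 0x05 = 2cdafead
  after D2: wrote 2B at 0x0f = 627f
  after D3: wrote 2B at 0x00 = 627f
query mem[0x0b]=0x7c, mem[0x07]=0xfe, mem[0x00]=0x62

MEM[0x0b,0x07,0x00] = 7c fe 62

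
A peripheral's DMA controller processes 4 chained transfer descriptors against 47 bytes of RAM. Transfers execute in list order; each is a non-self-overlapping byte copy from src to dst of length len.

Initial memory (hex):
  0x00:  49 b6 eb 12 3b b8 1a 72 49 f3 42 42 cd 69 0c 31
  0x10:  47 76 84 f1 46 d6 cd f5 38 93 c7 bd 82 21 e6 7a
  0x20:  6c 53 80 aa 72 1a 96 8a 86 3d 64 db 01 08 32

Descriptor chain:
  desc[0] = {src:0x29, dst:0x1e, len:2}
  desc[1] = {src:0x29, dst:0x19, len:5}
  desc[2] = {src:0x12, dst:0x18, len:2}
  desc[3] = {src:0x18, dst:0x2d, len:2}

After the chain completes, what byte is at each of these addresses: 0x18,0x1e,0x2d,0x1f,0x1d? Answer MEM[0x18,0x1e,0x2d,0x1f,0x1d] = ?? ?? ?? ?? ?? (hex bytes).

#0 dst[0x1e+2] := {0x3d,0x64}
#1 dst[0x19+5] := {0x3d,0x64,0xdb,0x01,0x08}
#2 dst[0x18+2] := {0x84,0xf1}
#3 dst[0x2d+2] := {0x84,0xf1}
query mem[0x18]=0x84, mem[0x1e]=0x3d, mem[0x2d]=0x84, mem[0x1f]=0x64, mem[0x1d]=0x08

MEM[0x18,0x1e,0x2d,0x1f,0x1d] = 84 3d 84 64 08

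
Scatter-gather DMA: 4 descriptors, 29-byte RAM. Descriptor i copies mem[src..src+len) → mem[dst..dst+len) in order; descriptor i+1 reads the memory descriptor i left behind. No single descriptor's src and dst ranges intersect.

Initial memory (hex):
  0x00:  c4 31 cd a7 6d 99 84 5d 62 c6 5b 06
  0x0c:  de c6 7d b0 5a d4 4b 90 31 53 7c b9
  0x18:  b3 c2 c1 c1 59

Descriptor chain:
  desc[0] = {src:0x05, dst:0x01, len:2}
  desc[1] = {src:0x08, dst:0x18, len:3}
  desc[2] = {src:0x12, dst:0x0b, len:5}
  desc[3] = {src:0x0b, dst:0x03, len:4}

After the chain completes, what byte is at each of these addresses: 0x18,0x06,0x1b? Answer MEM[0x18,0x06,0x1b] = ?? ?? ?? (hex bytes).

MEM[0x18,0x06,0x1b] = 62 53 c1

#0 dst[0x01+2] := {0x99,0x84}
#1 dst[0x18+3] := {0x62,0xc6,0x5b}
#2 dst[0x0b+5] := {0x4b,0x90,0x31,0x53,0x7c}
#3 dst[0x03+4] := {0x4b,0x90,0x31,0x53}
query mem[0x18]=0x62, mem[0x06]=0x53, mem[0x1b]=0xc1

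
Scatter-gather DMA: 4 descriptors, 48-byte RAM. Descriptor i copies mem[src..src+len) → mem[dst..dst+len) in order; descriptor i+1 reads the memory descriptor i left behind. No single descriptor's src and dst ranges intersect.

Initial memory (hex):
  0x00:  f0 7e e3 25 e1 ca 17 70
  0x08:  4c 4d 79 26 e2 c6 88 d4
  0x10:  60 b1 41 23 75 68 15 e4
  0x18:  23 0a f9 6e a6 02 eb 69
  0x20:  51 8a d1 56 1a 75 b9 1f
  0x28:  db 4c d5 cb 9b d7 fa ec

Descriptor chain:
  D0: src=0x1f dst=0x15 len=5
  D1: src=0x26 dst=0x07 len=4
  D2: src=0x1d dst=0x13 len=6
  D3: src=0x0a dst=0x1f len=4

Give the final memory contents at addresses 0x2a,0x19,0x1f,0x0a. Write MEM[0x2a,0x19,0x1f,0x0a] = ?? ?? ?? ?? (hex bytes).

MEM[0x2a,0x19,0x1f,0x0a] = d5 56 4c 4c

  after D0: wrote 5B at 0x15 = 69518ad156
  after D1: wrote 4B at 0x07 = b91fdb4c
  after D2: wrote 6B at 0x13 = 02eb69518ad1
  after D3: wrote 4B at 0x1f = 4c26e2c6
query mem[0x2a]=0xd5, mem[0x19]=0x56, mem[0x1f]=0x4c, mem[0x0a]=0x4c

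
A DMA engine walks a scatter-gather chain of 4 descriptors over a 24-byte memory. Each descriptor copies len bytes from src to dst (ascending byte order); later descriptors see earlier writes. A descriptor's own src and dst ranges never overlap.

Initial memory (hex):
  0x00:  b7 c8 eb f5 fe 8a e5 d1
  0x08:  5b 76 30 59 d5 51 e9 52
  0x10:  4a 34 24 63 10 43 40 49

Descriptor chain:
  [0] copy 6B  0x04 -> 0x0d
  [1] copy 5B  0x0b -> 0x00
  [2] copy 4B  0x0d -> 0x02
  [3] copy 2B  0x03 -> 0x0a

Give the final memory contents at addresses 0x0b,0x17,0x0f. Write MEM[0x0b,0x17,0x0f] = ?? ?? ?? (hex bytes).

MEM[0x0b,0x17,0x0f] = e5 49 e5

[0] 0x04->0x0d len=6 : fe 8a e5 d1 5b 76
[1] 0x0b->0x00 len=5 : 59 d5 fe 8a e5
[2] 0x0d->0x02 len=4 : fe 8a e5 d1
[3] 0x03->0x0a len=2 : 8a e5
query mem[0x0b]=0xe5, mem[0x17]=0x49, mem[0x0f]=0xe5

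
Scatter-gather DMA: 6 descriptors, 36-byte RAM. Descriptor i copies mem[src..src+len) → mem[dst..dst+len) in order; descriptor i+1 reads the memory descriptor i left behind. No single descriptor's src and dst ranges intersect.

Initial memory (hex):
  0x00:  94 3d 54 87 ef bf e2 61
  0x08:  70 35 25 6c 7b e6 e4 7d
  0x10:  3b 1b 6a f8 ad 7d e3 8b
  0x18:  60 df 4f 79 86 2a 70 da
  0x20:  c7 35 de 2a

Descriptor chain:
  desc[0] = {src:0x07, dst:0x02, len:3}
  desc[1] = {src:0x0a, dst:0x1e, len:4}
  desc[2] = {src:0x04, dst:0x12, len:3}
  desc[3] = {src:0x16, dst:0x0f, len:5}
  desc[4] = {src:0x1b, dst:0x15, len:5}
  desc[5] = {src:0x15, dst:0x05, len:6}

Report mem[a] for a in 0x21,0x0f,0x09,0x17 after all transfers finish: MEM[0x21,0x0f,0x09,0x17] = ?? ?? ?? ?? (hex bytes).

D0: mem[0x02..0x04] <- [61 70 35]
D1: mem[0x1e..0x21] <- [25 6c 7b e6]
D2: mem[0x12..0x14] <- [35 bf e2]
D3: mem[0x0f..0x13] <- [e3 8b 60 df 4f]
D4: mem[0x15..0x19] <- [79 86 2a 25 6c]
D5: mem[0x05..0x0a] <- [79 86 2a 25 6c 4f]
query mem[0x21]=0xe6, mem[0x0f]=0xe3, mem[0x09]=0x6c, mem[0x17]=0x2a

MEM[0x21,0x0f,0x09,0x17] = e6 e3 6c 2a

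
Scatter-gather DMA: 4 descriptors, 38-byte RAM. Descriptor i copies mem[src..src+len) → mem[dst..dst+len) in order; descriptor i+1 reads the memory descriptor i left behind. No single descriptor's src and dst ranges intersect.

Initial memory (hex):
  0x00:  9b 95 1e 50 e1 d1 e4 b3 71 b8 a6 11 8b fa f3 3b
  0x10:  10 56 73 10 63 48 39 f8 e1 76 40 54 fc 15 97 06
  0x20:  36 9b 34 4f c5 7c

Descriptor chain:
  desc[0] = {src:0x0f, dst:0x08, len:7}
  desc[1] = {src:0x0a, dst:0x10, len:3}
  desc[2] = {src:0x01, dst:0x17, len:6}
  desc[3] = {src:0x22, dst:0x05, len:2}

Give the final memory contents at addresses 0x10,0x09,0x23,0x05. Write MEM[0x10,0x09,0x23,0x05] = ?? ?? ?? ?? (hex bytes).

D0: mem[0x08..0x0e] <- [3b 10 56 73 10 63 48]
D1: mem[0x10..0x12] <- [56 73 10]
D2: mem[0x17..0x1c] <- [95 1e 50 e1 d1 e4]
D3: mem[0x05..0x06] <- [34 4f]
query mem[0x10]=0x56, mem[0x09]=0x10, mem[0x23]=0x4f, mem[0x05]=0x34

MEM[0x10,0x09,0x23,0x05] = 56 10 4f 34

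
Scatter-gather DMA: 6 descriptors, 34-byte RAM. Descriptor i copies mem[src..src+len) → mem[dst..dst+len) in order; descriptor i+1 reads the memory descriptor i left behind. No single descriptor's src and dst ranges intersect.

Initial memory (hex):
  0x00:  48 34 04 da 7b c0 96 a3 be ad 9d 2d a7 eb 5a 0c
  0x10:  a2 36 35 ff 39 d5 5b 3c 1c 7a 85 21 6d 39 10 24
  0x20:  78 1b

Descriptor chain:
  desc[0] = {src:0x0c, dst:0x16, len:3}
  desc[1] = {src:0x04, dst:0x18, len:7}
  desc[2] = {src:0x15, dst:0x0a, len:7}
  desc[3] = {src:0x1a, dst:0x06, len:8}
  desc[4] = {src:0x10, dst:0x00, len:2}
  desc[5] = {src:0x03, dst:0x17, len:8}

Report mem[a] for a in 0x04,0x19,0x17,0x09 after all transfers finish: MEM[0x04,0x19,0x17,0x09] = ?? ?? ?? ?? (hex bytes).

MEM[0x04,0x19,0x17,0x09] = 7b c0 da ad

  after D0: wrote 3B at 0x16 = a7eb5a
  after D1: wrote 7B at 0x18 = 7bc096a3bead9d
  after D2: wrote 7B at 0x0a = d5a7eb7bc096a3
  after D3: wrote 8B at 0x06 = 96a3bead9d24781b
  after D4: wrote 2B at 0x00 = a336
  after D5: wrote 8B at 0x17 = da7bc096a3bead9d
query mem[0x04]=0x7b, mem[0x19]=0xc0, mem[0x17]=0xda, mem[0x09]=0xad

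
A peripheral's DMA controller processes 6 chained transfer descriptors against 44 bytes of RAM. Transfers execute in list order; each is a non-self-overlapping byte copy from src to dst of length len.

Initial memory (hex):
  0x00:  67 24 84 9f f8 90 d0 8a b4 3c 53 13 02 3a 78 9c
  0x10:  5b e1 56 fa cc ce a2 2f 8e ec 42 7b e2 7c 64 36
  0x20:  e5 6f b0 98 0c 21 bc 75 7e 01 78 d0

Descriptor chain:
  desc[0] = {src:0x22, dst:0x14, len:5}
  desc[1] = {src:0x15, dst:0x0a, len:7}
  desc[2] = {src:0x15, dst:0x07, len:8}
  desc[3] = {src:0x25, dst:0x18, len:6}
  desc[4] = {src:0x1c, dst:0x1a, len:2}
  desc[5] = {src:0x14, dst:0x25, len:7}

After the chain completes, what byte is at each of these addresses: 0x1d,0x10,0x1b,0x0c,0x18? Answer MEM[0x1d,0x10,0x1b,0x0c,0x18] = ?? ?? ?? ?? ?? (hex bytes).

  after D0: wrote 5B at 0x14 = b0980c21bc
  after D1: wrote 7B at 0x0a = 980c21bcec427b
  after D2: wrote 8B at 0x07 = 980c21bcec427be2
  after D3: wrote 6B at 0x18 = 21bc757e0178
  after D4: wrote 2B at 0x1a = 0178
  after D5: wrote 7B at 0x25 = b0980c2121bc01
query mem[0x1d]=0x78, mem[0x10]=0x7b, mem[0x1b]=0x78, mem[0x0c]=0x42, mem[0x18]=0x21

MEM[0x1d,0x10,0x1b,0x0c,0x18] = 78 7b 78 42 21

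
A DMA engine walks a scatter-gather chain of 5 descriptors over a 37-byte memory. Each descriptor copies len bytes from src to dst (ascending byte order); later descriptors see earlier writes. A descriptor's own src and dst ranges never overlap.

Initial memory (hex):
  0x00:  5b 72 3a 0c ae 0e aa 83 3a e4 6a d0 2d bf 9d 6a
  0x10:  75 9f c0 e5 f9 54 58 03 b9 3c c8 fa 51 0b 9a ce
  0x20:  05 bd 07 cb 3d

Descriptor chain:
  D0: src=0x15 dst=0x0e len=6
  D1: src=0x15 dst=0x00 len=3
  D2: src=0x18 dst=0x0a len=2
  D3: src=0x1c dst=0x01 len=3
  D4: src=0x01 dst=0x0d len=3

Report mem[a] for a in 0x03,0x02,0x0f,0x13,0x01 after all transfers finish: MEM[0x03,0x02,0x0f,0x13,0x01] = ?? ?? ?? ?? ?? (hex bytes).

D0: mem[0x0e..0x13] <- [54 58 03 b9 3c c8]
D1: mem[0x00..0x02] <- [54 58 03]
D2: mem[0x0a..0x0b] <- [b9 3c]
D3: mem[0x01..0x03] <- [51 0b 9a]
D4: mem[0x0d..0x0f] <- [51 0b 9a]
query mem[0x03]=0x9a, mem[0x02]=0x0b, mem[0x0f]=0x9a, mem[0x13]=0xc8, mem[0x01]=0x51

MEM[0x03,0x02,0x0f,0x13,0x01] = 9a 0b 9a c8 51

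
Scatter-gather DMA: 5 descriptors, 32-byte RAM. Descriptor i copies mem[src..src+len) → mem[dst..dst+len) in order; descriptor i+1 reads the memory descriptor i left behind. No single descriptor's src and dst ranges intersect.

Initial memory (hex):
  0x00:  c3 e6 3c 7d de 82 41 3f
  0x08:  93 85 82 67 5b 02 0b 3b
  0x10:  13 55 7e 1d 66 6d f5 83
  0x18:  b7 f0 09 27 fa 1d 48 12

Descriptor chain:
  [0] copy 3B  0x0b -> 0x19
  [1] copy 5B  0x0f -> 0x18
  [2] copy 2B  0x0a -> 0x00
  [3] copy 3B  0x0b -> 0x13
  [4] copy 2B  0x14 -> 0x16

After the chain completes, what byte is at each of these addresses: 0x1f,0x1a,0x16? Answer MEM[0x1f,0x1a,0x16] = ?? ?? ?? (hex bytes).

  after D0: wrote 3B at 0x19 = 675b02
  after D1: wrote 5B at 0x18 = 3b13557e1d
  after D2: wrote 2B at 0x00 = 8267
  after D3: wrote 3B at 0x13 = 675b02
  after D4: wrote 2B at 0x16 = 5b02
query mem[0x1f]=0x12, mem[0x1a]=0x55, mem[0x16]=0x5b

MEM[0x1f,0x1a,0x16] = 12 55 5b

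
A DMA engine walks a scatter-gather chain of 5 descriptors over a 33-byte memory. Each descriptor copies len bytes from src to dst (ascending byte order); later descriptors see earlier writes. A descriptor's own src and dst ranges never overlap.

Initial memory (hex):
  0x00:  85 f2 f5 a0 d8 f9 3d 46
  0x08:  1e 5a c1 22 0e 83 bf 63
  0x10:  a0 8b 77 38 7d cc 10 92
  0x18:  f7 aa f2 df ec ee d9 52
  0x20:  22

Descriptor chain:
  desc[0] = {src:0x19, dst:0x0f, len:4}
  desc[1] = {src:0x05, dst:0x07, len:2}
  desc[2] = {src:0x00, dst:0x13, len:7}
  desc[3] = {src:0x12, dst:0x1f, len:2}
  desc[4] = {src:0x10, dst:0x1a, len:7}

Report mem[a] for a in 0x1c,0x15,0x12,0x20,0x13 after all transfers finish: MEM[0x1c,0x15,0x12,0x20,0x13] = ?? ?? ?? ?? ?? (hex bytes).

  after D0: wrote 4B at 0x0f = aaf2dfec
  after D1: wrote 2B at 0x07 = f93d
  after D2: wrote 7B at 0x13 = 85f2f5a0d8f93d
  after D3: wrote 2B at 0x1f = ec85
  after D4: wrote 7B at 0x1a = f2dfec85f2f5a0
query mem[0x1c]=0xec, mem[0x15]=0xf5, mem[0x12]=0xec, mem[0x20]=0xa0, mem[0x13]=0x85

MEM[0x1c,0x15,0x12,0x20,0x13] = ec f5 ec a0 85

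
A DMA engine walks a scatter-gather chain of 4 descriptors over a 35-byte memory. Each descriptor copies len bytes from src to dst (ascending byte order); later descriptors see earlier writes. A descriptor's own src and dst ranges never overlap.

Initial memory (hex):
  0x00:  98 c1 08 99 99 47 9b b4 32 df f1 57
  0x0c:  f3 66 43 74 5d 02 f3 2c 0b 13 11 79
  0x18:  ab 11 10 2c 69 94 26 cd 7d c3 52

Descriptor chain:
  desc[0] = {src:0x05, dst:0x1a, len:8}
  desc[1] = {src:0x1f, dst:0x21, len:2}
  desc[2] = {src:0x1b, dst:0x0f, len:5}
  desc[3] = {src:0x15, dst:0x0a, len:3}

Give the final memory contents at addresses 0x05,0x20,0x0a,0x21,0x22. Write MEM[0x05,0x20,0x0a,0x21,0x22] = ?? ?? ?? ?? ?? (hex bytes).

MEM[0x05,0x20,0x0a,0x21,0x22] = 47 57 13 f1 57

  after D0: wrote 8B at 0x1a = 479bb432dff157f3
  after D1: wrote 2B at 0x21 = f157
  after D2: wrote 5B at 0x0f = 9bb432dff1
  after D3: wrote 3B at 0x0a = 131179
query mem[0x05]=0x47, mem[0x20]=0x57, mem[0x0a]=0x13, mem[0x21]=0xf1, mem[0x22]=0x57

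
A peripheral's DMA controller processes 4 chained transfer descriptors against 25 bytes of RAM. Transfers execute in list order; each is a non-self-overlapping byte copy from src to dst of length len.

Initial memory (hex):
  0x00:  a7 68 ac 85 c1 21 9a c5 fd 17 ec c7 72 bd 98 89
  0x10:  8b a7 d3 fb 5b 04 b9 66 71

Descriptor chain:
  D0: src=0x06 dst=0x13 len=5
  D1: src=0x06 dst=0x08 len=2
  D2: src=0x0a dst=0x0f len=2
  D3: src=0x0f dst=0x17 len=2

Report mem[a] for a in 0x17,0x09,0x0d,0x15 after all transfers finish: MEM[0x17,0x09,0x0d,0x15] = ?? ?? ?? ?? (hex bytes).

MEM[0x17,0x09,0x0d,0x15] = ec c5 bd fd

  after D0: wrote 5B at 0x13 = 9ac5fd17ec
  after D1: wrote 2B at 0x08 = 9ac5
  after D2: wrote 2B at 0x0f = ecc7
  after D3: wrote 2B at 0x17 = ecc7
query mem[0x17]=0xec, mem[0x09]=0xc5, mem[0x0d]=0xbd, mem[0x15]=0xfd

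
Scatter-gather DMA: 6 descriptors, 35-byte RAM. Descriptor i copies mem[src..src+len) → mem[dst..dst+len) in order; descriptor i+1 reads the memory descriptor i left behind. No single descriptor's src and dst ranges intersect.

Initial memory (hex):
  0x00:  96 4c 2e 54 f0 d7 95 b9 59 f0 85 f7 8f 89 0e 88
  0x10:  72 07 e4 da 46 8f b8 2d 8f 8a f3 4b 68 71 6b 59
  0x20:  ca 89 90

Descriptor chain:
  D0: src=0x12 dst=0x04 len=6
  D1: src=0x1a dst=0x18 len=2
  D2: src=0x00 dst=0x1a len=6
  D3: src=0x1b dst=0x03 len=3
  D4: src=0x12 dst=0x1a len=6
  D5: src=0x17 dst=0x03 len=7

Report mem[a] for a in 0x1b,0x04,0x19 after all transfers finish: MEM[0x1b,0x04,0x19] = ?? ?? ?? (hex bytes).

[0] 0x12->0x04 len=6 : e4 da 46 8f b8 2d
[1] 0x1a->0x18 len=2 : f3 4b
[2] 0x00->0x1a len=6 : 96 4c 2e 54 e4 da
[3] 0x1b->0x03 len=3 : 4c 2e 54
[4] 0x12->0x1a len=6 : e4 da 46 8f b8 2d
[5] 0x17->0x03 len=7 : 2d f3 4b e4 da 46 8f
query mem[0x1b]=0xda, mem[0x04]=0xf3, mem[0x19]=0x4b

MEM[0x1b,0x04,0x19] = da f3 4b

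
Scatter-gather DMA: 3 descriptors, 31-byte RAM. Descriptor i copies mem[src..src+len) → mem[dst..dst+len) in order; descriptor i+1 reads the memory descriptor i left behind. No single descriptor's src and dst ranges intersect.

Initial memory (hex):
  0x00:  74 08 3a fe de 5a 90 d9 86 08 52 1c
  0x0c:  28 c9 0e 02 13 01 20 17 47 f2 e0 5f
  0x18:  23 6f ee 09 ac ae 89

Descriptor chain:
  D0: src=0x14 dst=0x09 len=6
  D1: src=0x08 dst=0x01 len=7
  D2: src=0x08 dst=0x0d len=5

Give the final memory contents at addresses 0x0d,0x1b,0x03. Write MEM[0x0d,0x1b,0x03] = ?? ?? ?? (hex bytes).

MEM[0x0d,0x1b,0x03] = 86 09 f2

  after D0: wrote 6B at 0x09 = 47f2e05f236f
  after D1: wrote 7B at 0x01 = 8647f2e05f236f
  after D2: wrote 5B at 0x0d = 8647f2e05f
query mem[0x0d]=0x86, mem[0x1b]=0x09, mem[0x03]=0xf2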